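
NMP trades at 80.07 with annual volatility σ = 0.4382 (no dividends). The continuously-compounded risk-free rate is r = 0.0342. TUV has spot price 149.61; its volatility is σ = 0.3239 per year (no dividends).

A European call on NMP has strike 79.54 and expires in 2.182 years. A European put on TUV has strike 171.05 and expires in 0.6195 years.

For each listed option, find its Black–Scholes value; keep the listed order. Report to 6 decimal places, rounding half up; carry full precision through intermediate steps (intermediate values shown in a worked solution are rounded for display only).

price(NMP call K=79.54) = 22.801297
price(TUV put K=171.05) = 26.544268

[NMP call K=79.54]
σ√T = 0.4382·√2.182 = 0.647291
d₁ = (ln(S/K) + (r+σ²/2)T) / (σ√T) = (ln(80.07/79.54) + (0.0342+0.4382²/2)·2.182) / 0.647291 = (0.006641 + 0.284117) / 0.647291 = 0.449193
d₂ = d₁ − σ√T = 0.449193 − 0.647291 = -0.198098
e^{−rT} = 0.928092
N(d₁) = 0.673354,  N(d₂) = 0.421484
price = S·N(d₁) − K·e^{−rT}·N(d₂) = 53.915433 − 31.114136 = 22.801297
[TUV put K=171.05]
σ√T = 0.3239·√0.6195 = 0.254936
d₁ = (ln(S/K) + (r+σ²/2)T) / (σ√T) = (ln(149.61/171.05) + (0.0342+0.3239²/2)·0.6195) / 0.254936 = (-0.133924 + 0.053683) / 0.254936 = -0.314749
d₂ = d₁ − σ√T = -0.314749 − 0.254936 = -0.569685
e^{−rT} = 0.979036
N(−d₁) = 0.623524,  N(−d₂) = 0.715554
price = K·e^{−rT}·N(−d₂) − S·N(−d₁) = 119.829659 − 93.285391 = 26.544268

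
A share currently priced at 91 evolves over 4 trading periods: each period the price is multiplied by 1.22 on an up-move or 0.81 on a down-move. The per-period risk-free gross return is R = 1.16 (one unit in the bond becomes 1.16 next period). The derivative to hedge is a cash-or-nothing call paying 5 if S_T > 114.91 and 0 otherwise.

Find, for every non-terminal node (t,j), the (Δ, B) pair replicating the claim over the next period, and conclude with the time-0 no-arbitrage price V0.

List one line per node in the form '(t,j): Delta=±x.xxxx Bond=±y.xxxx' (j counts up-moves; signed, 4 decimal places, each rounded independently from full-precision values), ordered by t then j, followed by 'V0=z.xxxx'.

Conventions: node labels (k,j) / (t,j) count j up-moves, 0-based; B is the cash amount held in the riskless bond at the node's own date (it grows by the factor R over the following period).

Arbitrage-free pricing uses the up-move probability p* = (R−d)/(u−d) = 0.8537, discounting each step at R = 1.16.
At maturity the claim pays: V(4,0)=0.0000, V(4,1)=0.0000, V(4,2)=0.0000, V(4,3)=5.0000, V(4,4)=5.0000
(3,0): S=48.3611. Δ = (V_up−V_dn)/(S_up−S_dn) = (0.0000−0.0000)/(59.0006−39.1725) = 0.0000. V = [p*·0.0000 + (1−p*)·0.0000]/1.16 = 0.0000. B = V − Δ·S = 0.0000.
(3,1): S=72.8402. Δ = (V_up−V_dn)/(S_up−S_dn) = (0.0000−0.0000)/(88.8651−59.0006) = 0.0000. V = [p*·0.0000 + (1−p*)·0.0000]/1.16 = 0.0000. B = V − Δ·S = 0.0000.
(3,2): S=109.7100. Δ = (V_up−V_dn)/(S_up−S_dn) = (5.0000−0.0000)/(133.8462−88.8651) = 0.1112. V = [p*·5.0000 + (1−p*)·0.0000]/1.16 = 3.6796. B = V − Δ·S = -8.5156.
(3,3): S=165.2422. Δ = (V_up−V_dn)/(S_up−S_dn) = (5.0000−5.0000)/(201.5954−133.8462) = 0.0000. V = [p*·5.0000 + (1−p*)·5.0000]/1.16 = 4.3103. B = V − Δ·S = 4.3103.
(2,0): S=59.7051. Δ = (V_up−V_dn)/(S_up−S_dn) = (0.0000−0.0000)/(72.8402−48.3611) = 0.0000. V = [p*·0.0000 + (1−p*)·0.0000]/1.16 = 0.0000. B = V − Δ·S = 0.0000.
(2,1): S=89.9262. Δ = (V_up−V_dn)/(S_up−S_dn) = (3.6796−0.0000)/(109.7100−72.8402) = 0.0998. V = [p*·3.6796 + (1−p*)·0.0000]/1.16 = 2.7078. B = V − Δ·S = -6.2667.
(2,2): S=135.4444. Δ = (V_up−V_dn)/(S_up−S_dn) = (4.3103−3.6796)/(165.2422−109.7100) = 0.0114. V = [p*·4.3103 + (1−p*)·3.6796]/1.16 = 3.6362. B = V − Δ·S = 2.0977.
(1,0): S=73.7100. Δ = (V_up−V_dn)/(S_up−S_dn) = (2.7078−0.0000)/(89.9262−59.7051) = 0.0896. V = [p*·2.7078 + (1−p*)·0.0000]/1.16 = 1.9927. B = V − Δ·S = -4.6117.
(1,1): S=111.0200. Δ = (V_up−V_dn)/(S_up−S_dn) = (3.6362−2.7078)/(135.4444−89.9262) = 0.0204. V = [p*·3.6362 + (1−p*)·2.7078]/1.16 = 3.0176. B = V − Δ·S = 0.7532.
(0,0): S=91.0000. Δ = (V_up−V_dn)/(S_up−S_dn) = (3.0176−1.9927)/(111.0200−73.7100) = 0.0275. V = [p*·3.0176 + (1−p*)·1.9927]/1.16 = 2.4721. B = V − Δ·S = -0.0275.
Check: Δ(0,0)·S0 + B(0,0) = 2.4721 = V0.

(0,0): Delta=0.0275 Bond=-0.0275
(1,0): Delta=0.0896 Bond=-4.6117
(1,1): Delta=0.0204 Bond=0.7532
(2,0): Delta=0.0000 Bond=0.0000
(2,1): Delta=0.0998 Bond=-6.2667
(2,2): Delta=0.0114 Bond=2.0977
(3,0): Delta=0.0000 Bond=0.0000
(3,1): Delta=0.0000 Bond=0.0000
(3,2): Delta=0.1112 Bond=-8.5156
(3,3): Delta=0.0000 Bond=4.3103
V0=2.4721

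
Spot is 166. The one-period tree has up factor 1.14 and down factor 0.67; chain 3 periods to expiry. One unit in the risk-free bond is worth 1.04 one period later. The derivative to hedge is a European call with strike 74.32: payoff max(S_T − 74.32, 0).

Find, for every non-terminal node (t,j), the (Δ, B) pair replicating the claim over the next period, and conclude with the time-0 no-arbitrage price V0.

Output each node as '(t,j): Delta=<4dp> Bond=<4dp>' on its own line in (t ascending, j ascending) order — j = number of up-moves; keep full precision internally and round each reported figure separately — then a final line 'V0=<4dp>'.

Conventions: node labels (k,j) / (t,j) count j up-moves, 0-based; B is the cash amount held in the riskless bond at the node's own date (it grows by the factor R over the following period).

Under the risk-neutral measure, an up-move has probability p* = (R−d)/(u−d) = 0.7872 and values discount at R = 1.04.
Payoffs at expiry: V(3,0)=0.0000, V(3,1)=10.6298, V(3,2)=70.2215, V(3,3)=171.6163
Node (2,0) S=74.5174: V=(p*·10.6298+(1−p*)·0.0000)/1.04=8.0463; Δ=(10.6298−0.0000)/(84.9498−49.9267)=0.3035; B=V−Δ·S=-14.5704
Node (2,1) S=126.7908: V=(p*·70.2215+(1−p*)·10.6298)/1.04=55.3293; Δ=(70.2215−10.6298)/(144.5415−84.9498)=1.0000; B=V−Δ·S=-71.4615
Node (2,2) S=215.7336: V=(p*·171.6163+(1−p*)·70.2215)/1.04=144.2721; Δ=(171.6163−70.2215)/(245.9363−144.5415)=1.0000; B=V−Δ·S=-71.4615
Node (1,0) S=111.2200: V=(p*·55.3293+(1−p*)·8.0463)/1.04=43.5279; Δ=(55.3293−8.0463)/(126.7908−74.5174)=0.9045; B=V−Δ·S=-57.0741
Node (1,1) S=189.2400: V=(p*·144.2721+(1−p*)·55.3293)/1.04=120.5270; Δ=(144.2721−55.3293)/(215.7336−126.7908)=1.0000; B=V−Δ·S=-68.7130
Node (0,0) S=166.0000: V=(p*·120.5270+(1−p*)·43.5279)/1.04=100.1387; Δ=(120.5270−43.5279)/(189.2400−111.2200)=0.9869; B=V−Δ·S=-63.6891
Sanity check at the root: Δ(0,0)·S0 + B(0,0) reproduces V0 = 100.1387.

(0,0): Delta=0.9869 Bond=-63.6891
(1,0): Delta=0.9045 Bond=-57.0741
(1,1): Delta=1.0000 Bond=-68.7130
(2,0): Delta=0.3035 Bond=-14.5704
(2,1): Delta=1.0000 Bond=-71.4615
(2,2): Delta=1.0000 Bond=-71.4615
V0=100.1387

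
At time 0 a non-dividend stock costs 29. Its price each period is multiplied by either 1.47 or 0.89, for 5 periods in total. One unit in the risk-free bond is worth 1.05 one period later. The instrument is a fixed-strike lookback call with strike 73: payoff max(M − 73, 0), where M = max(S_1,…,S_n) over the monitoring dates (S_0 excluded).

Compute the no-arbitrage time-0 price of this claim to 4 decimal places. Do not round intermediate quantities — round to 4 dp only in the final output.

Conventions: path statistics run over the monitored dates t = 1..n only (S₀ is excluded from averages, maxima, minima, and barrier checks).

price = 1.3849

Under the martingale measure an up-move has probability p* = 0.2759; value the claim as the probability-weighted average of per-path payoffs, discounted 5 periods at R = 1.05.
Enumerate all 2^5 = 32 price paths (U = up ×1.47, D = down ×0.89); each path with k up-moves has probability p*^k·(1−p*)^(5−k).
DDDDD: M=25.8100, payoff=0.0000, prob=0.199116
UDDDD: M=42.6300, payoff=0.0000, prob=0.075854
DUDDD: M=37.9407, payoff=0.0000, prob=0.075854
UUDDD: M=62.6661, payoff=0.0000, prob=0.028897
DDUDD: M=33.7672, payoff=0.0000, prob=0.075854
UDUDD: M=55.7728, payoff=0.0000, prob=0.028897
DUUDD: M=55.7728, payoff=0.0000, prob=0.028897
UUUDD: M=92.1192, payoff=19.1192, prob=0.011008
DDDUD: M=30.0528, payoff=0.0000, prob=0.075854
UDDUD: M=49.6378, payoff=0.0000, prob=0.028897
DUDUD: M=49.6378, payoff=0.0000, prob=0.028897
UUDUD: M=81.9861, payoff=8.9861, prob=0.011008
DDUUD: M=49.6378, payoff=0.0000, prob=0.028897
UDUUD: M=81.9861, payoff=8.9861, prob=0.011008
DUUUD: M=81.9861, payoff=8.9861, prob=0.011008
UUUUD: M=135.4152, payoff=62.4152, prob=0.004194
DDDDU: M=26.7470, payoff=0.0000, prob=0.075854
UDDDU: M=44.1777, payoff=0.0000, prob=0.028897
DUDDU: M=44.1777, payoff=0.0000, prob=0.028897
UUDDU: M=72.9676, payoff=0.0000, prob=0.011008
DDUDU: M=44.1777, payoff=0.0000, prob=0.028897
UDUDU: M=72.9676, payoff=0.0000, prob=0.011008
DUUDU: M=72.9676, payoff=0.0000, prob=0.011008
UUUDU: M=120.5195, payoff=47.5195, prob=0.004194
DDDUU: M=44.1777, payoff=0.0000, prob=0.028897
UDDUU: M=72.9676, payoff=0.0000, prob=0.011008
DUDUU: M=72.9676, payoff=0.0000, prob=0.011008
UUDUU: M=120.5195, payoff=47.5195, prob=0.004194
DDUUU: M=72.9676, payoff=0.0000, prob=0.011008
UDUUU: M=120.5195, payoff=47.5195, prob=0.004194
DUUUU: M=120.5195, payoff=47.5195, prob=0.004194
UUUUU: M=199.0603, payoff=126.0603, prob=0.001598
Price = Σ prob·payoff / R^5 = 1.767482 / 1.276282 = 1.3849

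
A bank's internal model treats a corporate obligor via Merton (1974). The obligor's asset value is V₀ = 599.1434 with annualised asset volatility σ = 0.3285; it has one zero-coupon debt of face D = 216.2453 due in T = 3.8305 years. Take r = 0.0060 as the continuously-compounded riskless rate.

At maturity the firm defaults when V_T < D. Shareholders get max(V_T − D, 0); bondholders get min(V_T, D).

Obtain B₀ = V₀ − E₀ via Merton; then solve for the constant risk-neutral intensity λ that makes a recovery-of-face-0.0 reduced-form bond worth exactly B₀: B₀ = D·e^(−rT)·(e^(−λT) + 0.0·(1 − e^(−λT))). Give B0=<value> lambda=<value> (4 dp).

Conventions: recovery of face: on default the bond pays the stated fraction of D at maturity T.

Equity is a call on the firm's assets struck at D = 216.2453:
d₁ = [ln(V₀/D) + (r + σ²/2)T] / (σ√T)
   = [ln(599.1434/216.2453) + (0.0060 + 0.5·0.3285²)·3.8305] / (0.3285·√3.8305)
   = [1.019088 + 0.229662] / 0.642929 = 1.942282
d₂ = d₁ − σ√T = 1.942282 − 0.642929 = 1.299353
N(d₁) = 0.973948,  N(d₂) = 0.903089,  e^(−rT) = 0.977279
E₀ = V₀·N(d₁) − D·e^(−rT)·N(d₂)
   = 599.1434·0.973948 − 216.2453·0.977279·0.903089 = 392.683300
B₀ = V₀ − E₀ = 599.1434 − 392.683300 = 206.460100
e^(−λT) = (B₀·e^(rT)/D − 0)/(1 − 0) = (206.4601·1.023249/216.2453 − 0)/1 = 0.97694665
λ = −ln(0.97694665)/3.8305 = 0.006089

B0=206.4601 lambda=0.0061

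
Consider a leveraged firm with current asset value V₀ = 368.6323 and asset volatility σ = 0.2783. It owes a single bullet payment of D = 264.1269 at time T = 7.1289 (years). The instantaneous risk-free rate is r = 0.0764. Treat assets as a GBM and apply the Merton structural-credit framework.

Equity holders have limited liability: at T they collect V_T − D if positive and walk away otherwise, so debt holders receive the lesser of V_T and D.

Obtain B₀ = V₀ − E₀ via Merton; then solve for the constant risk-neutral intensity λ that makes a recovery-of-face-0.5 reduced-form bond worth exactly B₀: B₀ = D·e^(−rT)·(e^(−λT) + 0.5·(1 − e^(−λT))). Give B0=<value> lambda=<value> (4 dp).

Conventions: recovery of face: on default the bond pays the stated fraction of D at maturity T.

Equity is a call on the firm's assets struck at D = 264.1269:
d₁ = [ln(V₀/D) + (r + σ²/2)T] / (σ√T)
   = [ln(368.6323/264.1269) + (0.0764 + 0.5·0.2783²)·7.1289] / (0.2783·√7.1289)
   = [0.333370 + 0.820718] / 0.743061 = 1.553153
d₂ = d₁ − σ√T = 1.553153 − 0.743061 = 0.810092
N(d₁) = 0.939807,  N(d₂) = 0.791056,  e^(−rT) = 0.580046
E₀ = V₀·N(d₁) − D·e^(−rT)·N(d₂)
   = 368.6323·0.939807 − 264.1269·0.580046·0.791056 = 225.248736
B₀ = V₀ − E₀ = 368.6323 − 225.248736 = 143.383564
e^(−λT) = (B₀·e^(rT)/D − 0.5)/(1 − 0.5) = (143.3836·1.724001/264.1269 − 0.5)/0.5 = 0.87177846
λ = −ln(0.87177846)/7.1289 = 0.019248

B0=143.3836 lambda=0.0192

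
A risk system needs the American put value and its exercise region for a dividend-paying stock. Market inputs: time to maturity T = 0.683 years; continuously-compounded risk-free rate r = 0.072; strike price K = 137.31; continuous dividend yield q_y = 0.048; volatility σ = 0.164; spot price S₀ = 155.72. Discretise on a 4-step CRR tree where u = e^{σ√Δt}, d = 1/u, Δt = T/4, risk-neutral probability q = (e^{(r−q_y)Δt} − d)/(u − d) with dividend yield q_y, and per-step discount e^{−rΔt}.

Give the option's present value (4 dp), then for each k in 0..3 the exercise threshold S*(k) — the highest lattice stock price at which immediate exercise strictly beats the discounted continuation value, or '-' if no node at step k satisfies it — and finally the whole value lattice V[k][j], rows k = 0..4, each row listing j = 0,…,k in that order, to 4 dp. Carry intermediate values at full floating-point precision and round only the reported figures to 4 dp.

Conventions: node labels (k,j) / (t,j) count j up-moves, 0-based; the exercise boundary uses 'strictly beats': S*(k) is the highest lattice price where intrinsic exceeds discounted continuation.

price = 1.3617
boundary = - - - 127.0722
tree:
1.3617
2.6770 0.1475
5.2451 0.3068 0.0000
10.2378 0.6383 0.0000 0.0000
18.5639 1.3278 0.0000 0.0000 0.0000

Δt=0.17075  u=1.07012  d=0.93448  q=0.51334  discount=0.98778
step 4 (expiry): payoffs max(K−S,0) = 18.5639 1.3278 0.0000 0.0000 0.0000
step 3: (k=3,j=0): S=127.0722, K−S=10.2378, hold=9.5972 ⇒ V=10.2378 exercise | (k=3,j=1): S=145.5168, K−S=0.0000, hold=0.6383 ⇒ V=0.6383 continue | (k=3,j=2): S=166.6386, K−S=0.0000, hold=0.0000 ⇒ V=0.0000 continue | (k=3,j=3): S=190.8262, K−S=0.0000, hold=0.0000 ⇒ V=0.0000 continue  boundary S*=127.0722
step 2: (k=2,j=0): S=135.9822, K−S=1.3278, hold=5.2451 ⇒ V=5.2451 continue | (k=2,j=1): S=155.7200, K−S=0.0000, hold=0.3068 ⇒ V=0.3068 continue | (k=2,j=2): S=178.3228, K−S=0.0000, hold=0.0000 ⇒ V=0.0000 continue  boundary S*=-
step 1: (k=1,j=0): S=145.5168, K−S=0.0000, hold=2.6770 ⇒ V=2.6770 continue | (k=1,j=1): S=166.6386, K−S=0.0000, hold=0.1475 ⇒ V=0.1475 continue  boundary S*=-
step 0: (k=0,j=0): S=155.7200, K−S=0.0000, hold=1.3617 ⇒ V=1.3617 continue  boundary S*=-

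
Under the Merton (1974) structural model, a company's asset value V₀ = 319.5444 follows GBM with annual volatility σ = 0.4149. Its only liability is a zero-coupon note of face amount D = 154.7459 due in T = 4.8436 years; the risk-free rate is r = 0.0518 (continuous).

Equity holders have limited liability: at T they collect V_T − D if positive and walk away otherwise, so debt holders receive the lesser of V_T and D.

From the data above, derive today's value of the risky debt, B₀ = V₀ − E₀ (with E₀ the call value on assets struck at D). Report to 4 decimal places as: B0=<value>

B0=108.1932

Apply the equity-as-call identities (strike 154.7459, horizon 4.8436 years):
d₁ = [ln(V₀/D) + (r + σ²/2)T] / (σ√T)
   = [ln(319.5444/154.7459) + (0.0518 + 0.5·0.4149²)·4.8436] / (0.4149·√4.8436)
   = [0.725112 + 0.667792] / 0.913119 = 1.525434
d₂ = d₁ − σ√T = 1.525434 − 0.913119 = 0.612315
N(d₁) = 0.936425,  N(d₂) = 0.729835,  e^(−rT) = 0.778101
E₀ = V₀·N(d₁) − D·e^(−rT)·N(d₂)
   = 319.5444·0.936425 − 154.7459·0.778101·0.729835 = 211.351232
B₀ = V₀ − E₀ = 319.5444 − 211.351232 = 108.193168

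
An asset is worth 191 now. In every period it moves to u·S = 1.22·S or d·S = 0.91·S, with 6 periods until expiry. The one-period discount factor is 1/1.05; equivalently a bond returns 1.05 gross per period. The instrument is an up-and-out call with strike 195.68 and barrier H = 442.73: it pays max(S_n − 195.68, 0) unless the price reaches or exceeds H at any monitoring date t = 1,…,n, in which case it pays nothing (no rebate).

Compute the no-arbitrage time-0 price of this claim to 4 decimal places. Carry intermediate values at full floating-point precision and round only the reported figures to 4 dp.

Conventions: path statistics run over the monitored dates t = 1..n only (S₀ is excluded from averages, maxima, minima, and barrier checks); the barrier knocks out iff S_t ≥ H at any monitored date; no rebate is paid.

price = 36.5527

Risk-neutral up-probability p* = (R−d)/(u−d) = (1.05−0.91)/(1.22−0.91) = 0.4516; the claim prices as the p*-weighted sum of path payoffs discounted by R^6.
Enumerate all 2^6 = 64 price paths (U = up ×1.22, D = down ×0.91); each path with k up-moves has probability p*^k·(1−p*)^(6−k).
DDDDDD: M=173.8100, payoff=0.0000, prob=0.027197
UDDDDD: M=233.0200, payoff=0.0000, prob=0.022398
DUDDDD: M=212.0482, payoff=0.0000, prob=0.022398
UUDDDD: M=284.2844, payoff=0.0000, prob=0.018445
DDUDDD: M=192.9639, payoff=0.0000, prob=0.022398
UDUDDD: M=258.6988, payoff=0.0000, prob=0.018445
DUUDDD: M=258.6988, payoff=0.0000, prob=0.018445
UUUDDD: M=346.8270, payoff=65.6787, prob=0.015190
DDDUDD: M=175.5971, payoff=0.0000, prob=0.022398
UDDUDD: M=235.4159, payoff=0.0000, prob=0.018445
DUDUDD: M=235.4159, payoff=0.0000, prob=0.018445
UUDUDD: M=315.6125, payoff=65.6787, prob=0.015190
DDUUDD: M=235.4159, payoff=0.0000, prob=0.018445
UDUUDD: M=315.6125, payoff=65.6787, prob=0.015190
DUUUDD: M=315.6125, payoff=65.6787, prob=0.015190
UUUUDD: M=423.1289, payoff=154.7130, prob=0.012509
DDDDUD: M=173.8100, payoff=0.0000, prob=0.022398
UDDDUD: M=233.0200, payoff=0.0000, prob=0.018445
DUDDUD: M=214.2285, payoff=0.0000, prob=0.018445
UUDDUD: M=287.2074, payoff=65.6787, prob=0.015190
DDUDUD: M=214.2285, payoff=0.0000, prob=0.018445
UDUDUD: M=287.2074, payoff=65.6787, prob=0.015190
DUUDUD: M=287.2074, payoff=65.6787, prob=0.015190
UUUDUD: M=385.0473, payoff=154.7130, prob=0.012509
DDDUUD: M=214.2285, payoff=0.0000, prob=0.018445
UDDUUD: M=287.2074, payoff=65.6787, prob=0.015190
DUDUUD: M=287.2074, payoff=65.6787, prob=0.015190
UUDUUD: M=385.0473, payoff=154.7130, prob=0.012509
DDUUUD: M=287.2074, payoff=65.6787, prob=0.015190
UDUUUD: M=385.0473, payoff=154.7130, prob=0.012509
DUUUUD: M=385.0473, payoff=154.7130, prob=0.012509
UUUUUD: M=516.2173, payoff=0.0000, prob=0.010302
DDDDDU: M=173.8100, payoff=0.0000, prob=0.022398
UDDDDU: M=233.0200, payoff=0.0000, prob=0.018445
DUDDDU: M=212.0482, payoff=0.0000, prob=0.018445
UUDDDU: M=284.2844, payoff=65.6787, prob=0.015190
DDUDDU: M=194.9479, payoff=0.0000, prob=0.018445
UDUDDU: M=261.3587, payoff=65.6787, prob=0.015190
DUUDDU: M=261.3587, payoff=65.6787, prob=0.015190
UUUDDU: M=350.3930, payoff=154.7130, prob=0.012509
DDDUDU: M=194.9479, payoff=0.0000, prob=0.018445
UDDUDU: M=261.3587, payoff=65.6787, prob=0.015190
DUDUDU: M=261.3587, payoff=65.6787, prob=0.015190
UUDUDU: M=350.3930, payoff=154.7130, prob=0.012509
DDUUDU: M=261.3587, payoff=65.6787, prob=0.015190
UDUUDU: M=350.3930, payoff=154.7130, prob=0.012509
DUUUDU: M=350.3930, payoff=154.7130, prob=0.012509
UUUUDU: M=469.7577, payoff=0.0000, prob=0.010302
DDDDUU: M=194.9479, payoff=0.0000, prob=0.018445
UDDDUU: M=261.3587, payoff=65.6787, prob=0.015190
DUDDUU: M=261.3587, payoff=65.6787, prob=0.015190
UUDDUU: M=350.3930, payoff=154.7130, prob=0.012509
DDUDUU: M=261.3587, payoff=65.6787, prob=0.015190
UDUDUU: M=350.3930, payoff=154.7130, prob=0.012509
DUUDUU: M=350.3930, payoff=154.7130, prob=0.012509
UUUDUU: M=469.7577, payoff=0.0000, prob=0.010302
DDDUUU: M=261.3587, payoff=65.6787, prob=0.015190
UDDUUU: M=350.3930, payoff=154.7130, prob=0.012509
DUDUUU: M=350.3930, payoff=154.7130, prob=0.012509
UUDUUU: M=469.7577, payoff=0.0000, prob=0.010302
DDUUUU: M=350.3930, payoff=154.7130, prob=0.012509
UDUUUU: M=469.7577, payoff=0.0000, prob=0.010302
DUUUUU: M=469.7577, payoff=0.0000, prob=0.010302
UUUUUU: M=629.7851, payoff=0.0000, prob=0.008484
Price = Σ prob·payoff / R^6 = 48.984071 / 1.340096 = 36.5527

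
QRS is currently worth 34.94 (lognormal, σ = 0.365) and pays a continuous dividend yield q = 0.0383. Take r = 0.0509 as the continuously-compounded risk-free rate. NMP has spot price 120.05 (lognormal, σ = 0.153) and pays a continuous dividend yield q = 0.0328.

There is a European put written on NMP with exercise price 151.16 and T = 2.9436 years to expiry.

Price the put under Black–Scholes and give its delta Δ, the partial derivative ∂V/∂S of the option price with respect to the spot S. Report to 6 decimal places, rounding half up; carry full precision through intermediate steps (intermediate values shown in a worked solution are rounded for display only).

price = 25.763451
Δ = -0.641608

σ√T = 0.153·√2.9436 = 0.262501
d₁ = (ln(S/K) + (r−q+σ²/2)T) / (σ√T) = (ln(120.05/151.16) + (0.0509−0.0328+0.153²/2)·2.9436) / 0.262501 = (-0.230431 + 0.087733) / 0.262501 = -0.543610
d₂ = d₁ − σ√T = -0.543610 − 0.262501 = -0.806111
e^{−rT} = 0.860855
e^{−qT} = 0.907964
N(−d₁) = 0.706645,  N(−d₂) = 0.789910
Put price V = K·e^{−rT}·N(−d₂) − S·e^{−qT}·N(−d₁) = 102.788547 − 77.025096 = 25.763451
Δ = −e^{−qT}·N(−d₁) = -0.641608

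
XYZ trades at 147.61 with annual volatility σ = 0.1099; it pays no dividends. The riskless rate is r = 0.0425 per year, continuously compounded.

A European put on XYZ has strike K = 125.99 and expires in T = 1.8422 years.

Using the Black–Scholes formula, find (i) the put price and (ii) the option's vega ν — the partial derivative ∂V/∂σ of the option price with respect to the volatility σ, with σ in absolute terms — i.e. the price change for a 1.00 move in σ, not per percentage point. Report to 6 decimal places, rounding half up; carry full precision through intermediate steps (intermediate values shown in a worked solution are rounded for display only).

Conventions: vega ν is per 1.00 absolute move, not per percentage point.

price = 0.468238
ν = 20.112734

σ√T = 0.1099·√1.8422 = 0.149165
d₁ = (ln(S/K) + (r+σ²/2)T) / (σ√T) = (ln(147.61/125.99) + (0.0425+0.1099²/2)·1.8422) / 0.149165 = (0.158371 + 0.089419) / 0.149165 = 1.661182
d₂ = d₁ − σ√T = 1.661182 − 0.149165 = 1.512017
e^{−rT} = 0.924693
N(−d₁) = 0.048338,  N(−d₂) = 0.065265
Put price V = K·e^{−rT}·N(−d₂) − S·N(−d₁) = 7.603481 − 7.135244 = 0.468238
φ(d₁) = (1/√(2π))·e^{−d₁²/2} = 0.100389
ν = S·φ(d₁)·√T = 20.112734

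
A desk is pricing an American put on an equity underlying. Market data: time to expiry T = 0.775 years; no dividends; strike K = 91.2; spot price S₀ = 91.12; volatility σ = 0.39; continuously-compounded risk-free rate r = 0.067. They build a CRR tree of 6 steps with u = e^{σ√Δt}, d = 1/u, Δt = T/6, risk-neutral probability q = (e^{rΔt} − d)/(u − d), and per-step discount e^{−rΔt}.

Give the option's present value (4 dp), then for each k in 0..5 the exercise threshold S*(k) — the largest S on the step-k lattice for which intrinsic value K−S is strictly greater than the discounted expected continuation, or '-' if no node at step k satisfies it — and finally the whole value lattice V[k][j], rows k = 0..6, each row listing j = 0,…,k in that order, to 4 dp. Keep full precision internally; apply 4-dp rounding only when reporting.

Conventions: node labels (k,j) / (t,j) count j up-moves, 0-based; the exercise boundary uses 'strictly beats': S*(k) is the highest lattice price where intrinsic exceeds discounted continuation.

Δt=0.12917  u=1.15046  d=0.86921  q=0.49592  discount=0.99138
step 6 (expiry): payoffs max(K−S,0) = 51.9015 39.1858 22.3557 0.0800 0.0000 0.0000 0.0000
step 5: (k=5,j=0): S=45.2115, K−S=45.9885, hold=45.2026 ⇒ V=45.9885 exercise | (k=5,j=1): S=59.8405, K−S=31.3595, hold=30.5737 ⇒ V=31.3595 exercise | (k=5,j=2): S=79.2028, K−S=11.9972, hold=11.2113 ⇒ V=11.9972 exercise | (k=5,j=3): S=104.8303, K−S=0.0000, hold=0.0400 ⇒ V=0.0400 continue | (k=5,j=4): S=138.7498, K−S=0.0000, hold=0.0000 ⇒ V=0.0000 continue | (k=5,j=5): S=183.6447, K−S=0.0000, hold=0.0000 ⇒ V=0.0000 continue  boundary S*=79.2028
step 4: (k=4,j=0): S=52.0142, K−S=39.1858, hold=38.3999 ⇒ V=39.1858 exercise | (k=4,j=1): S=68.8443, K−S=22.3557, hold=21.5699 ⇒ V=22.3557 exercise | (k=4,j=2): S=91.1200, K−S=0.0800, hold=6.0151 ⇒ V=6.0151 continue | (k=4,j=3): S=120.6034, K−S=0.0000, hold=0.0200 ⇒ V=0.0200 continue | (k=4,j=4): S=159.6266, K−S=0.0000, hold=0.0000 ⇒ V=0.0000 continue  boundary S*=68.8443
step 3: (k=3,j=0): S=59.8405, K−S=31.3595, hold=30.5737 ⇒ V=31.3595 exercise | (k=3,j=1): S=79.2028, K−S=11.9972, hold=14.1293 ⇒ V=14.1293 continue | (k=3,j=2): S=104.8303, K−S=0.0000, hold=3.0158 ⇒ V=3.0158 continue | (k=3,j=3): S=138.7498, K−S=0.0000, hold=0.0100 ⇒ V=0.0100 continue  boundary S*=59.8405
step 2: (k=2,j=0): S=68.8443, K−S=22.3557, hold=22.6181 ⇒ V=22.6181 continue | (k=2,j=1): S=91.1200, K−S=0.0800, hold=8.5436 ⇒ V=8.5436 continue | (k=2,j=2): S=120.6034, K−S=0.0000, hold=1.5120 ⇒ V=1.5120 continue  boundary S*=-
step 1: (k=1,j=0): S=79.2028, K−S=11.9972, hold=15.5035 ⇒ V=15.5035 continue | (k=1,j=1): S=104.8303, K−S=0.0000, hold=5.0129 ⇒ V=5.0129 continue  boundary S*=-
step 0: (k=0,j=0): S=91.1200, K−S=0.0800, hold=10.2123 ⇒ V=10.2123 continue  boundary S*=-

price = 10.2123
boundary = - - - 59.8405 68.8443 79.2028
tree:
10.2123
15.5035 5.0129
22.6181 8.5436 1.5120
31.3595 14.1293 3.0158 0.0100
39.1858 22.3557 6.0151 0.0200 0.0000
45.9885 31.3595 11.9972 0.0400 0.0000 0.0000
51.9015 39.1858 22.3557 0.0800 0.0000 0.0000 0.0000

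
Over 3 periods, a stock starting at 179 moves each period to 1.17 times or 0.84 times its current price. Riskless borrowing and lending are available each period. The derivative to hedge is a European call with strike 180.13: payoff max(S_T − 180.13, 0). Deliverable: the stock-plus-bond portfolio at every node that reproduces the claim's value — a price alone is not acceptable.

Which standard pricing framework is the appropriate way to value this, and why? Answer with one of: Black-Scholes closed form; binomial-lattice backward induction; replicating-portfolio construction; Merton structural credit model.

framework: replicating-portfolio construction

Key observation: a price alone would not answer the question — the per-node share/bond construction on the spot-179, 1.17/0.84 tree is required, and only the replicating-portfolio method yields it.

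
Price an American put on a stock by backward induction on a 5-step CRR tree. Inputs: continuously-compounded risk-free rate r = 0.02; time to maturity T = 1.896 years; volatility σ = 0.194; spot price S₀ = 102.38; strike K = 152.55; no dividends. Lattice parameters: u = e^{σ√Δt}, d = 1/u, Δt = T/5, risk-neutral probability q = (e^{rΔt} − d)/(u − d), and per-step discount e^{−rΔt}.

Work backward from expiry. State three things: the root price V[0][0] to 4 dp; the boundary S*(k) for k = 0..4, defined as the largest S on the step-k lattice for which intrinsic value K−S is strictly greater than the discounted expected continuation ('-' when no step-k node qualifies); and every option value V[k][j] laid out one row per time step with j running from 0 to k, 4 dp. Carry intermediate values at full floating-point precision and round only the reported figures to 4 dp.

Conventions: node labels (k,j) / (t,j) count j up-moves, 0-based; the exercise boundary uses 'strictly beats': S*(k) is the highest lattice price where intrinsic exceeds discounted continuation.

params: Δt=0.37920 u=1.12689 d=0.88740 q=0.50196 e^(-rΔt)=0.99244
t_5 payoffs: 96.2118 81.0069 61.6984 37.1788 6.0416 0.0000
t_4: node(4,0) S=63.4871 payoff=89.0629 vs cont=87.9103 → 89.0629 [stop]  node(4,1) S=80.6214 payoff=71.9286 vs cont=70.7760 → 71.9286 [stop]  node(4,2) S=102.3800 payoff=50.1700 vs cont=49.0174 → 50.1700 [stop]  node(4,3) S=130.0110 payoff=22.5390 vs cont=21.3865 → 22.5390 [stop]  node(4,4) S=165.0991 payoff=0.0000 vs cont=2.9863 → 2.9863 [wait]  ⇒ S*(4)=130.0110
t_3: node(3,0) S=71.5431 payoff=81.0069 vs cont=79.8543 → 81.0069 [stop]  node(3,1) S=90.8516 payoff=61.6984 vs cont=60.5458 → 61.6984 [stop]  node(3,2) S=115.3712 payoff=37.1788 vs cont=36.0262 → 37.1788 [stop]  node(3,3) S=146.5084 payoff=6.0416 vs cont=12.6283 → 12.6283 [wait]  ⇒ S*(3)=115.3712
t_2: node(2,0) S=80.6214 payoff=71.9286 vs cont=70.7760 → 71.9286 [stop]  node(2,1) S=102.3800 payoff=50.1700 vs cont=49.0174 → 50.1700 [stop]  node(2,2) S=130.0110 payoff=22.5390 vs cont=24.6677 → 24.6677 [wait]  ⇒ S*(2)=102.3800
t_1: node(1,0) S=90.8516 payoff=61.6984 vs cont=60.5458 → 61.6984 [stop]  node(1,1) S=115.3712 payoff=37.1788 vs cont=37.0866 → 37.1788 [stop]  ⇒ S*(1)=115.3712
t_0: node(0,0) S=102.3800 payoff=50.1700 vs cont=49.0174 → 50.1700 [stop]  ⇒ S*(0)=102.3800

price = 50.1700
boundary = 102.3800 115.3712 102.3800 115.3712 130.0110
tree:
50.1700
61.6984 37.1788
71.9286 50.1700 24.6677
81.0069 61.6984 37.1788 12.6283
89.0629 71.9286 50.1700 22.5390 2.9863
96.2118 81.0069 61.6984 37.1788 6.0416 0.0000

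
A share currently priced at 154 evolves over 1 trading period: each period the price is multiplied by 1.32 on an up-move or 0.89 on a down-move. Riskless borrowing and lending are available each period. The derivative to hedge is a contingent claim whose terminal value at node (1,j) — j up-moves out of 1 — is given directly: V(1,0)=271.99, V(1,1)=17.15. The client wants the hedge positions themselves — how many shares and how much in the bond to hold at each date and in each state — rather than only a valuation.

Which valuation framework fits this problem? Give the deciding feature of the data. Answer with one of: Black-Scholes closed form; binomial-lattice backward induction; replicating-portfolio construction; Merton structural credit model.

framework: replicating-portfolio construction

Key observation: since the answer must list Δ and B at each node of the 1.32/0.89 lattice on 154, the replicating-portfolio method — solving the two-state system at every node — is the one that applies.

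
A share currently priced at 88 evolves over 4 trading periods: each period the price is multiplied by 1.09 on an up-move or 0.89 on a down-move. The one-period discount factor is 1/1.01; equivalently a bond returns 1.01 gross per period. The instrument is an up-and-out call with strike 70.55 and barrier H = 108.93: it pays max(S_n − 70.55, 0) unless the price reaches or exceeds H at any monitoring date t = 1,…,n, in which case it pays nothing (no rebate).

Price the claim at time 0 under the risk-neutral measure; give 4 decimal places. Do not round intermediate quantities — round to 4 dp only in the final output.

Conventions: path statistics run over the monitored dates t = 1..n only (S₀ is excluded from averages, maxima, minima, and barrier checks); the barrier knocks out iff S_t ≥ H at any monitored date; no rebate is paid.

Under the martingale measure an up-move has probability p* = 0.6000; value the claim as the probability-weighted average of per-path payoffs, discounted 4 periods at R = 1.01.
Enumerate all 2^4 = 16 price paths (U = up ×1.09, D = down ×0.89); each path with k up-moves has probability p*^k·(1−p*)^(4−k).
DDDD: M=78.3200, payoff=0.0000, prob=0.025600
UDDD: M=95.9200, payoff=0.0000, prob=0.038400
DUDD: M=85.3688, payoff=0.0000, prob=0.038400
UUDD: M=104.5528, payoff=12.2663, prob=0.057600
DDUD: M=78.3200, payoff=0.0000, prob=0.038400
UDUD: M=95.9200, payoff=12.2663, prob=0.057600
DUUD: M=93.0520, payoff=12.2663, prob=0.057600
UUUD: M=113.9626, payoff=0.0000, prob=0.086400
DDDU: M=78.3200, payoff=0.0000, prob=0.038400
UDDU: M=95.9200, payoff=12.2663, prob=0.057600
DUDU: M=85.3688, payoff=12.2663, prob=0.057600
UUDU: M=104.5528, payoff=30.8767, prob=0.086400
DDUU: M=82.8163, payoff=12.2663, prob=0.057600
UDUU: M=101.4267, payoff=30.8767, prob=0.086400
DUUU: M=101.4267, payoff=30.8767, prob=0.086400
UUUU: M=124.2192, payoff=0.0000, prob=0.129600
Price = Σ prob·payoff / R^4 = 12.242457 / 1.040604 = 11.7648

price = 11.7648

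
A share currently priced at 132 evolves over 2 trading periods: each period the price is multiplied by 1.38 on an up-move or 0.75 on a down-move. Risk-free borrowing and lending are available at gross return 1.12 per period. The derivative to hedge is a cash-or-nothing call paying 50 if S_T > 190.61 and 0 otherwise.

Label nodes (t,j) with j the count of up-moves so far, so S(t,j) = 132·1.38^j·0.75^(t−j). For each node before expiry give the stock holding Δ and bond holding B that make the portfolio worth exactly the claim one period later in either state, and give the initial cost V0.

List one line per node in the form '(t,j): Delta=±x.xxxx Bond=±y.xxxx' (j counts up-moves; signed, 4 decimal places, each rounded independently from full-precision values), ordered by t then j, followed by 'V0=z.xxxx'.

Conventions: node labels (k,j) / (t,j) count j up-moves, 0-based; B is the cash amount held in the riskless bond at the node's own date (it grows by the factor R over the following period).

(0,0): Delta=0.3153 Bond=-27.8686
(1,0): Delta=0.0000 Bond=0.0000
(1,1): Delta=0.4357 Bond=-53.1463
V0=13.7485

The replicating-portfolio and risk-neutral prices coincide; use p* = (1.12−0.75)/(1.38−0.75) = 0.5873 for the latter.
Terminal payoffs: V(2,0)=0.0000, V(2,1)=0.0000, V(2,2)=50.0000
Node (1,0) S=99.0000: V=(p*·0.0000+(1−p*)·0.0000)/1.12=0.0000; Δ=(0.0000−0.0000)/(136.6200−74.2500)=0.0000; B=V−Δ·S=0.0000
Node (1,1) S=182.1600: V=(p*·50.0000+(1−p*)·0.0000)/1.12=26.2188; Δ=(50.0000−0.0000)/(251.3808−136.6200)=0.4357; B=V−Δ·S=-53.1463
Node (0,0) S=132.0000: V=(p*·26.2188+(1−p*)·0.0000)/1.12=13.7485; Δ=(26.2188−0.0000)/(182.1600−99.0000)=0.3153; B=V−Δ·S=-27.8686
As a check, the time-0 holding Δ(0,0)·S0 + B(0,0) comes to 13.7485 — exactly V0.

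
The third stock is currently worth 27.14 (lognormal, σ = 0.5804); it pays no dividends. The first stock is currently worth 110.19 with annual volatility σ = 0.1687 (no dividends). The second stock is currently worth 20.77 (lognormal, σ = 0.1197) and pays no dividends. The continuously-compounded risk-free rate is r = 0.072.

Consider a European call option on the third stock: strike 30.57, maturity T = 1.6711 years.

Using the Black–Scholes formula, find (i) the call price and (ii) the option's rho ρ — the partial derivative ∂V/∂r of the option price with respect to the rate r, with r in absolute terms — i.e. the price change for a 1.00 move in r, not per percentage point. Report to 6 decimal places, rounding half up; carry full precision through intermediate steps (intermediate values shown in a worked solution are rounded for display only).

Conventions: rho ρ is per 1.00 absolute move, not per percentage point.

price = 7.949581
ρ = 16.053459

σ√T = 0.5804·√1.6711 = 0.750289
d₁ = (ln(S/K) + (r+σ²/2)T) / (σ√T) = (ln(27.14/30.57) + (0.072+0.5804²/2)·1.6711) / 0.750289 = (-0.119010 + 0.401786) / 0.750289 = 0.376889
d₂ = d₁ − σ√T = 0.376889 − 0.750289 = -0.373400
e^{−rT} = 0.886637
N(d₁) = 0.646872,  N(d₂) = 0.354425
Call price V = S·N(d₁) − K·e^{−rT}·N(d₂) = 17.556103 − 9.606522 = 7.949581
ρ = K·T·e^{−rT}·N(d₂) = 16.053459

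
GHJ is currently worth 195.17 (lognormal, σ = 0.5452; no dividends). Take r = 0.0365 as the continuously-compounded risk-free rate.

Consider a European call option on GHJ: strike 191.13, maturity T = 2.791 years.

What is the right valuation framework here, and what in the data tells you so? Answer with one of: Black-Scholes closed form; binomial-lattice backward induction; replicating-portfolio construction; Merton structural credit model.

Key observation: a European-exercise option on GHJ struck at 191.13 — a GBM underlying with constant parameters — admits an analytic price: the data contain no early exercise, no discrete tree, no debt structure.

framework: Black-Scholes closed form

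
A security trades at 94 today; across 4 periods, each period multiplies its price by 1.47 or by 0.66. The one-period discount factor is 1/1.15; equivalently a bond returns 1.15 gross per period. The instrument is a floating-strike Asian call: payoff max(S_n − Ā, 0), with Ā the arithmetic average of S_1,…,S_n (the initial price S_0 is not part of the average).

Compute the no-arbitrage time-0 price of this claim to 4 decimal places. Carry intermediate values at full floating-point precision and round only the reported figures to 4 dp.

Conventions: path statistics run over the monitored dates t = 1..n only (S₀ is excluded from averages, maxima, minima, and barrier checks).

price = 22.3117

No-arbitrage gives p* = (R−d)/(u−d) = 0.6049: enumerate every path, weight its payoff by its p*-probability, and discount by R^4.
Enumerate all 2^4 = 16 price paths (U = up ×1.47, D = down ×0.66); each path with k up-moves has probability p*^k·(1−p*)^(4−k).
DDDD: Ā=36.9618, payoff=0.0000, prob=0.024359
UDDD: Ā=82.3241, payoff=0.0000, prob=0.037300
DUDD: Ā=63.2891, payoff=0.0000, prob=0.037300
UUDD: Ā=140.9620, payoff=0.0000, prob=0.057115
DDUD: Ā=50.7260, payoff=0.0000, prob=0.037300
UDUD: Ā=112.9805, payoff=0.0000, prob=0.057115
DUUD: Ā=93.9455, payoff=0.0000, prob=0.057115
UUUD: Ā=209.2423, payoff=0.0000, prob=0.087458
DDDU: Ā=42.4343, payoff=0.0000, prob=0.037300
UDDU: Ā=94.5128, payoff=0.0000, prob=0.057115
DUDU: Ā=75.4778, payoff=13.0033, prob=0.057115
UUDU: Ā=168.1096, payoff=28.9619, prob=0.087458
DDUU: Ā=62.9147, payoff=25.5664, prob=0.057115
UDUU: Ā=140.1281, payoff=56.9434, prob=0.087458
DUUU: Ā=121.0931, payoff=75.9784, prob=0.087458
UUUU: Ā=269.7074, payoff=169.2245, prob=0.133920
Price = Σ prob·payoff / R^4 = 39.023376 / 1.749006 = 22.3117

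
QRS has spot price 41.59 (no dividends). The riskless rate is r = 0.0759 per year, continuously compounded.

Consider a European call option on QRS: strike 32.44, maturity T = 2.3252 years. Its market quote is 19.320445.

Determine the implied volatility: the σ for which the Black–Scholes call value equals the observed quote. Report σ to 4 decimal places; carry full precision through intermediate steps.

At σ = 0.5283 the Black–Scholes value reproduces the quote:
σ√T = 0.5283·√2.3252 = 0.805584
d₁ = (ln(S/K) + (r+σ²/2)T) / (σ√T) = (ln(41.59/32.44) + (0.0759+0.5283²/2)·2.3252) / 0.805584 = (0.248468 + 0.500965) / 0.805584 = 0.930298
d₂ = d₁ − σ√T = 0.930298 − 0.805584 = 0.124714
e^{−rT} = 0.838213
N(d₁) = 0.823892,  N(d₂) = 0.549625
V = S·N(d₁) − K·e^{−rT}·N(d₂) = 34.265649 − 14.945204 = 19.320445 (the observed quote) — the price is monotone increasing in volatility, hence this σ is the only solution

sigma = 0.5283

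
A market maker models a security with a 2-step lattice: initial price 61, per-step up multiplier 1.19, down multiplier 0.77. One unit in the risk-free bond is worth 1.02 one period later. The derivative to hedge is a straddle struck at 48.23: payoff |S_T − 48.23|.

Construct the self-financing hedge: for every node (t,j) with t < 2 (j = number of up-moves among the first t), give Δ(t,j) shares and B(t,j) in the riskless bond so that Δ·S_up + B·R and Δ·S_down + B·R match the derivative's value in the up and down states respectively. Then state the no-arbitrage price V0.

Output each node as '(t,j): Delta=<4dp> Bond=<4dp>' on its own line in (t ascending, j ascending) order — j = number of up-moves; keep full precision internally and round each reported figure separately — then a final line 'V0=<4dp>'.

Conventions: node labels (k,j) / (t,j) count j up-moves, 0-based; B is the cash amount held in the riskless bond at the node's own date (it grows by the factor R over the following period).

(0,0): Delta=0.6263 Bond=-19.7630
(1,0): Delta=-0.2230 Bond=19.7329
(1,1): Delta=1.0000 Bond=-47.2843
V0=18.4420

No-arbitrage ⇒ martingale measure with p* = (R−d)/(u−d) = 0.5952.
At maturity the claim pays: V(2,0)=12.0631, V(2,1)=7.6643, V(2,2)=38.1521
(1,0): S=46.9700. Δ = (V_up−V_dn)/(S_up−S_dn) = (7.6643−12.0631)/(55.8943−36.1669) = -0.2230. V = [p*·7.6643 + (1−p*)·12.0631]/1.02 = 9.2596. B = V − Δ·S = 19.7329.
(1,1): S=72.5900. Δ = (V_up−V_dn)/(S_up−S_dn) = (38.1521−7.6643)/(86.3821−55.8943) = 1.0000. V = [p*·38.1521 + (1−p*)·7.6643]/1.02 = 25.3057. B = V − Δ·S = -47.2843.
(0,0): S=61.0000. Δ = (V_up−V_dn)/(S_up−S_dn) = (25.3057−9.2596)/(72.5900−46.9700) = 0.6263. V = [p*·25.3057 + (1−p*)·9.2596]/1.02 = 18.4420. B = V − Δ·S = -19.7630.
Verification: the root portfolio costs Δ(0,0)·S0 + B(0,0) = 18.4420, matching V0.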